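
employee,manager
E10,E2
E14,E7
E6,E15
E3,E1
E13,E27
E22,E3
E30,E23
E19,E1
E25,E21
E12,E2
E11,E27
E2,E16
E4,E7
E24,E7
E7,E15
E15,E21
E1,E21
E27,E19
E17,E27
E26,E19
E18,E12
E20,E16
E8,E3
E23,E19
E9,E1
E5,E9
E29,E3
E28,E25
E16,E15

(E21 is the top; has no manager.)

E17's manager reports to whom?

E17 reports to E27, and E27 reports to E19. So E17's skip-level manager is E19.

E19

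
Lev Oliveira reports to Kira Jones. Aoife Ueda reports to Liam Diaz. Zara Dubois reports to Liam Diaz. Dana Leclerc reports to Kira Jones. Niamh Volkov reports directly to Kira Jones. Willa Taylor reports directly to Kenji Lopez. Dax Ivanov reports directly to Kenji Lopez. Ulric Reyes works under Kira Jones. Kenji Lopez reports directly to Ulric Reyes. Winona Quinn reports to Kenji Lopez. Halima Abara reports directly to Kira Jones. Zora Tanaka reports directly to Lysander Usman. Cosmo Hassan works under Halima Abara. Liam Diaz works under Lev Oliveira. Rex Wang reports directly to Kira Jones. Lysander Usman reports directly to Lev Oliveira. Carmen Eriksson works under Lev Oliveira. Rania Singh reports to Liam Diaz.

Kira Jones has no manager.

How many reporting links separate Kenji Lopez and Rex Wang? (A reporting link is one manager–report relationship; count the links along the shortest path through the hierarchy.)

Kenji Lopez is 2 levels below Kira Jones, and Rex Wang is 1 level below Kira Jones (their lowest common manager). The shortest path runs up from Kenji Lopez to Kira Jones and back down to Rex Wang: 2 + 1 = 3 links.

3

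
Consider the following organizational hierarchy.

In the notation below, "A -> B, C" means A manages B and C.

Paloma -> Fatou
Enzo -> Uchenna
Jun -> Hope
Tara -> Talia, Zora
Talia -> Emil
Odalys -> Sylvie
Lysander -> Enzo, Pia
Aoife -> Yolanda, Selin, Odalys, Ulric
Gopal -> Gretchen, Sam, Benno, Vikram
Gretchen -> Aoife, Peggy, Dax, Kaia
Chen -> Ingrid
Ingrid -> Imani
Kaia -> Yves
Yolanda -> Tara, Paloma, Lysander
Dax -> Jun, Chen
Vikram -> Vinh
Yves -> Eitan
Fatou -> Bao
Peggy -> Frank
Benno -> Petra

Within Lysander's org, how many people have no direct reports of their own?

2

The people in Lysander's organization with no one reporting to them are Pia, Uchenna. That is 2.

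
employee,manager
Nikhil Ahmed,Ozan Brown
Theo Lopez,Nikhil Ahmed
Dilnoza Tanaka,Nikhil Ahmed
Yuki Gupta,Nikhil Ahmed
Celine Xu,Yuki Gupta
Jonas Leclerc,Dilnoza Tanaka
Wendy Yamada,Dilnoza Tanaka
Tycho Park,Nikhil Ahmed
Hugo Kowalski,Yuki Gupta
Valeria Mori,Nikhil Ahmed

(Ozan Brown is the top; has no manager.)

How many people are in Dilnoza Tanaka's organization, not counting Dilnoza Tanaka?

Dilnoza Tanaka directly manages Jonas Leclerc, Wendy Yamada. Jonas Leclerc has no reports. Wendy Yamada has no reports. So Dilnoza Tanaka's organization is 2 direct reports plus everyone under them: 1 + 1 = 2.

2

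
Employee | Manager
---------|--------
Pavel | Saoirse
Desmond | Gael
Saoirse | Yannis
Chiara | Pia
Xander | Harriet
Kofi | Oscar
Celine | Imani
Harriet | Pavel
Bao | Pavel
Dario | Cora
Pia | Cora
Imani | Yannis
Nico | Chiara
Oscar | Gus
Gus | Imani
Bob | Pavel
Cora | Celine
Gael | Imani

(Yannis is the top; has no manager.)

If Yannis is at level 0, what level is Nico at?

Chain from Nico up to Yannis: Nico → Chiara → Pia → Cora → Celine → Imani → Yannis. That is 6 steps up, so Nico is 6 levels below Yannis.

6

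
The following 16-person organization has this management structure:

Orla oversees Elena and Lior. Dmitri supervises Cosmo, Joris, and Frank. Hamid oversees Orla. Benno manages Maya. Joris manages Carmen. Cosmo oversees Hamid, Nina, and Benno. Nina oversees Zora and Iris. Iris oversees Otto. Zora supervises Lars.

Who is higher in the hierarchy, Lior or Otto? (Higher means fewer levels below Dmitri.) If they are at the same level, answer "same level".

same level

Both Lior and Otto are 4 levels below Dmitri.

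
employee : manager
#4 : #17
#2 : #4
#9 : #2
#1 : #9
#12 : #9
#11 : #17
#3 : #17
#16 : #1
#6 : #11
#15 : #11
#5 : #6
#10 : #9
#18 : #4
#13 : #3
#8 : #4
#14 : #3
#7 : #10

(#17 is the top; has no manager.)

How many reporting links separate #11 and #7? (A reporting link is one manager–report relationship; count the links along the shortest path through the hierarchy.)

6

#11 is 1 level below #17, and #7 is 5 levels below #17 (their lowest common manager). The shortest path runs up from #11 to #17 and back down to #7: 1 + 5 = 6 links.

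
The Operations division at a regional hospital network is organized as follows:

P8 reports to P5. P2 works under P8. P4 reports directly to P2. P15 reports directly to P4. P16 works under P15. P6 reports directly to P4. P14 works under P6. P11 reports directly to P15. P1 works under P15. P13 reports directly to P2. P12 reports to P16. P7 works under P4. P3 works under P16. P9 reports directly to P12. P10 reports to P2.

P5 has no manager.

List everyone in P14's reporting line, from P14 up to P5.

P14 -> P6 -> P4 -> P2 -> P8 -> P5

P14 reports to P6. P6 reports to P4. P4 reports to P2. P2 reports to P8. P8 reports to P5. P5 is at the top.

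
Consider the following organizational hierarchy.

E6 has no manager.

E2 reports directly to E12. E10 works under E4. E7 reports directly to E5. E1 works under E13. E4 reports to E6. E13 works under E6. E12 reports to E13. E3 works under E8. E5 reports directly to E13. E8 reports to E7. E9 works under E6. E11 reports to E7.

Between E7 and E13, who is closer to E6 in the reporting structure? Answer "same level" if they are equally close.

E7 is 3 levels below E6; E13 is 1. E13 is higher.

E13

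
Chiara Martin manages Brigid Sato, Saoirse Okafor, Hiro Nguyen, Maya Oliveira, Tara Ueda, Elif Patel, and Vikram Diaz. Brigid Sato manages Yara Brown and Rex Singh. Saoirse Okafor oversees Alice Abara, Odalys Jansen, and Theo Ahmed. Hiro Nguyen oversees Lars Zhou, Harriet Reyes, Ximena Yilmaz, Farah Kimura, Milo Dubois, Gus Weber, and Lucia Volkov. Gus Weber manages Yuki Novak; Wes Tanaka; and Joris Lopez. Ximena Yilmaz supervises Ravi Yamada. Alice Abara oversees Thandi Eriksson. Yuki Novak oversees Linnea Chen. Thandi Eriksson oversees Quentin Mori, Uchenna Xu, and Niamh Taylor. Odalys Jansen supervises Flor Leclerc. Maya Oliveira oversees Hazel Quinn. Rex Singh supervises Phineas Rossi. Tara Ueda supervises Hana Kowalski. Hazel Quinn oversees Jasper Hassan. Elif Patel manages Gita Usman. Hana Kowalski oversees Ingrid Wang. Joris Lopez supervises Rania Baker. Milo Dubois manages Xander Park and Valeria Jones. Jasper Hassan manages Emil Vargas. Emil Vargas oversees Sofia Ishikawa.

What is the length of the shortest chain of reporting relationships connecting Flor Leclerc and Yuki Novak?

6

Flor Leclerc is 3 levels below Chiara Martin, and Yuki Novak is 3 levels below Chiara Martin (their lowest common manager). The shortest path runs up from Flor Leclerc to Chiara Martin and back down to Yuki Novak: 3 + 3 = 6 links.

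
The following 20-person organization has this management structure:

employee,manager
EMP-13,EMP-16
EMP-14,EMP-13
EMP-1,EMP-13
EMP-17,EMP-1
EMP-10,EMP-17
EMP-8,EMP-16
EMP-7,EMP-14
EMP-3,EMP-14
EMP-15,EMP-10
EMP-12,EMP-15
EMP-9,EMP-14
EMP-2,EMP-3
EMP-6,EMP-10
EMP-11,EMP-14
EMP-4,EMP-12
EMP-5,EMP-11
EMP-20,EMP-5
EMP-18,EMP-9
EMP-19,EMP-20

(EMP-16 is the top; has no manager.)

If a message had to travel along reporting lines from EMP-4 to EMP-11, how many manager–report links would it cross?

8

EMP-4 is 6 levels below EMP-13, and EMP-11 is 2 levels below EMP-13 (their lowest common manager). The shortest path runs up from EMP-4 to EMP-13 and back down to EMP-11: 6 + 2 = 8 links.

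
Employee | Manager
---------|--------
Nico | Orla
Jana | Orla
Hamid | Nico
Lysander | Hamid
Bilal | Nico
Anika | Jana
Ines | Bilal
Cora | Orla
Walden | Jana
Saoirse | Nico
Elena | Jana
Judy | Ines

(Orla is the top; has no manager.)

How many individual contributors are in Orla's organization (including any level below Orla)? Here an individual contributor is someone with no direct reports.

7

The people in Orla's organization with no one reporting to them are Cora, Elena, Walden, Anika, Saoirse, Judy, Lysander. That is 7.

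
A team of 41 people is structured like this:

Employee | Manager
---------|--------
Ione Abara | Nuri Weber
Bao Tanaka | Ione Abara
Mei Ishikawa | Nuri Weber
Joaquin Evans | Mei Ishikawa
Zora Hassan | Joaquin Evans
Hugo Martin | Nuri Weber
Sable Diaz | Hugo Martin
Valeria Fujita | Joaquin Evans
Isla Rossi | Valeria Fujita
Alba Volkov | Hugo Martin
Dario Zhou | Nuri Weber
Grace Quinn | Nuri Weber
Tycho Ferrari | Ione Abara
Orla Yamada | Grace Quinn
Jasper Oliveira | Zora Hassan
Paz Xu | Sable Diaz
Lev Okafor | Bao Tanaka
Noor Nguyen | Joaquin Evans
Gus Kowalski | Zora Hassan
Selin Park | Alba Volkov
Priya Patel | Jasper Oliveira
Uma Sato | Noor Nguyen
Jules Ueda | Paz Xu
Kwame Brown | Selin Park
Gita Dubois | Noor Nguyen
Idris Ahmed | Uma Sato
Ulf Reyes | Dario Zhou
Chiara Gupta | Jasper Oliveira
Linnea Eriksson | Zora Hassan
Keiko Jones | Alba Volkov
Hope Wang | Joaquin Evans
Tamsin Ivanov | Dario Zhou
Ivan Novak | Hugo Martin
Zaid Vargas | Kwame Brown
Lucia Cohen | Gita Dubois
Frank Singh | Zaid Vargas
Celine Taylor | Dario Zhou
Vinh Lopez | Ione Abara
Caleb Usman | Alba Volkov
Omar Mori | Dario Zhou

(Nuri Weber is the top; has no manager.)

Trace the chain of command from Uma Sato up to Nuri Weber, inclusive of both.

Uma Sato -> Noor Nguyen -> Joaquin Evans -> Mei Ishikawa -> Nuri Weber

Uma Sato reports to Noor Nguyen. Noor Nguyen reports to Joaquin Evans. Joaquin Evans reports to Mei Ishikawa. Mei Ishikawa reports to Nuri Weber. Nuri Weber is at the top.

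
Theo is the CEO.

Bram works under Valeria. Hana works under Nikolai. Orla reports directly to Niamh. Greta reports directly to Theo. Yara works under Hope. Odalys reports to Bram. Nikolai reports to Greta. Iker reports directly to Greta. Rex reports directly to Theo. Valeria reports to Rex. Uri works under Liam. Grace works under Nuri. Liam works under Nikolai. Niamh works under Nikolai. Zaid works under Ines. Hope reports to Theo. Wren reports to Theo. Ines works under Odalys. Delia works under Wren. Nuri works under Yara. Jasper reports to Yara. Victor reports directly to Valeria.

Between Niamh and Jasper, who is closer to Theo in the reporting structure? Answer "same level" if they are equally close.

same level

Both Niamh and Jasper are 3 levels below Theo.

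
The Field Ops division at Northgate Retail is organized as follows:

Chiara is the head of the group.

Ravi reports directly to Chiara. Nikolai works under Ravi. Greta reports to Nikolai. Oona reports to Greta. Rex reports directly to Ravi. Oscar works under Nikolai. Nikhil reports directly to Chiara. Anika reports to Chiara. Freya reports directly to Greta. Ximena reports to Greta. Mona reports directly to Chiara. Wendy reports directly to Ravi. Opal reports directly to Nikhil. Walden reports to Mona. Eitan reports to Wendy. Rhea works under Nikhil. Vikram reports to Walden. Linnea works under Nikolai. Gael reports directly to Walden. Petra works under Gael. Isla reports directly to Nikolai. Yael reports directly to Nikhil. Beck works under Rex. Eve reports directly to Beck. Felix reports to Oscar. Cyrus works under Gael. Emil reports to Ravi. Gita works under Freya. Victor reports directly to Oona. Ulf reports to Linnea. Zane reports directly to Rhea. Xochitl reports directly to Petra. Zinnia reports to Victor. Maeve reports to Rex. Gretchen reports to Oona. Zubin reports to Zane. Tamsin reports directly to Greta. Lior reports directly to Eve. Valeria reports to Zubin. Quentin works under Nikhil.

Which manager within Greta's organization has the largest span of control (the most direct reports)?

Direct-report counts within Greta's organization: Greta has 4; Freya has 1; Oona has 2; Victor has 1. The largest is 4, held by Greta.

Greta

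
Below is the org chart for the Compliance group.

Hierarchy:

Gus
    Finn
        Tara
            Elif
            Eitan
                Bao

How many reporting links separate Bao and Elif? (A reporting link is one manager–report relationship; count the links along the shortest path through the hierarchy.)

Bao is 2 levels below Tara, and Elif is 1 level below Tara (their lowest common manager). The shortest path runs up from Bao to Tara and back down to Elif: 2 + 1 = 3 links.

3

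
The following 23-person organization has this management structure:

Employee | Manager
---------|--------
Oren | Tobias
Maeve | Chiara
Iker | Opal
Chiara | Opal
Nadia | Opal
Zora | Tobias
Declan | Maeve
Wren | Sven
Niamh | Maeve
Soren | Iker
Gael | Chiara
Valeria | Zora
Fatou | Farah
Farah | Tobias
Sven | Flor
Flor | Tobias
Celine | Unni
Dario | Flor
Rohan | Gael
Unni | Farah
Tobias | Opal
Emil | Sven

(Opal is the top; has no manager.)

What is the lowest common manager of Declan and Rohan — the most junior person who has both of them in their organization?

Chiara

Declan's chain of managers is Maeve, Chiara, Opal. Rohan's chain of managers is Gael, Chiara, Opal. The first manager that appears in both chains is Chiara.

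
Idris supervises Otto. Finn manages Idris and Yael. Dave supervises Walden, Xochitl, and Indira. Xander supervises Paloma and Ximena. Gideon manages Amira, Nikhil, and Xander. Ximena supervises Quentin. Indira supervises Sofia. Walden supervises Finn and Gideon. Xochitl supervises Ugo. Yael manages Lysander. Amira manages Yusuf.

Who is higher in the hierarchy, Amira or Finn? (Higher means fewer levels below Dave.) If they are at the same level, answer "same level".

Finn

Amira is 3 levels below Dave; Finn is 2. Finn is higher.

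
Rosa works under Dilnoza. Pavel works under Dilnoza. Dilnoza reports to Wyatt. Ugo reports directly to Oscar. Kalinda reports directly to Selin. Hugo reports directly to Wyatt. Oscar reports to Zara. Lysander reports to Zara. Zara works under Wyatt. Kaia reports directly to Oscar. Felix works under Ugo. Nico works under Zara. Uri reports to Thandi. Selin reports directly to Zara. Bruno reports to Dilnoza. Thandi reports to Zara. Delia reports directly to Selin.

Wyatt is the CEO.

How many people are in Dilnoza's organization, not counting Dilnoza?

Dilnoza directly manages Rosa, Bruno, Pavel. Rosa has no reports. Bruno has no reports. Pavel has no reports. So Dilnoza's organization is 3 direct reports plus everyone under them: 1 + 1 + 1 = 3.

3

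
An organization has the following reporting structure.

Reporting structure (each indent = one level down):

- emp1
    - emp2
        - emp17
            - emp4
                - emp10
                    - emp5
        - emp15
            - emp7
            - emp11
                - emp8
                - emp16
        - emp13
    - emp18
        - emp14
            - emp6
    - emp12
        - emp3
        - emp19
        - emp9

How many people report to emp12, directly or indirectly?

emp12 directly manages emp3, emp19, emp9. emp3 has no reports. emp19 has no reports. emp9 has no reports. So emp12's organization is 3 direct reports plus everyone under them: 1 + 1 + 1 = 3.

3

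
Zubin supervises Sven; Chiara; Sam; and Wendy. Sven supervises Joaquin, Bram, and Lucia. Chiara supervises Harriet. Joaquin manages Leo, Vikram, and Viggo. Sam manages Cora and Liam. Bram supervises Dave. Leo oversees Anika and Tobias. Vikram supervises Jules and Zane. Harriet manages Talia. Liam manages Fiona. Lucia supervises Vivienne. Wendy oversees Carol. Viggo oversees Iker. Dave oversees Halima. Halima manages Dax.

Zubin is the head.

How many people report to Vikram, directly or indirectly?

Vikram directly manages Jules, Zane. Jules has no reports. Zane has no reports. So Vikram's organization is 2 direct reports plus everyone under them: 1 + 1 = 2.

2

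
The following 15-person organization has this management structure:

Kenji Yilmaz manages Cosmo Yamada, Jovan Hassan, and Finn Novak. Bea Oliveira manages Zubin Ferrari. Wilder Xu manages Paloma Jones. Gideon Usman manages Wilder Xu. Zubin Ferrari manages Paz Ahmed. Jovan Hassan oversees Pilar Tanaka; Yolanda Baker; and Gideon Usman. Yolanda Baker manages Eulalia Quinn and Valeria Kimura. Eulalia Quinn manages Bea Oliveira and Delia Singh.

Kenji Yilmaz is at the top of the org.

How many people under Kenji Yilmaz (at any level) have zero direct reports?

7

The people in Kenji Yilmaz's organization with no one reporting to them are Cosmo Yamada, Finn Novak, Paloma Jones, Valeria Kimura, Delia Singh, Paz Ahmed, Pilar Tanaka. That is 7.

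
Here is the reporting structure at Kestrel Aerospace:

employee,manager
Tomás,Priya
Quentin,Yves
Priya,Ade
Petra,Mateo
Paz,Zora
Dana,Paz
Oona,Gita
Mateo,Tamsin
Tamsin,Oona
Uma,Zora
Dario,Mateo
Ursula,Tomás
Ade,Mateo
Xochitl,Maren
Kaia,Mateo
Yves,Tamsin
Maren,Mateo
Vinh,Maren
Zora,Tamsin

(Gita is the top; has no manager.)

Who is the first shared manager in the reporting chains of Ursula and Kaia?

Ursula's chain of managers is Tomás, Priya, Ade, Mateo, Tamsin, Oona, Gita. Kaia's chain of managers is Mateo, Tamsin, Oona, Gita. The first manager that appears in both chains is Mateo.

Mateo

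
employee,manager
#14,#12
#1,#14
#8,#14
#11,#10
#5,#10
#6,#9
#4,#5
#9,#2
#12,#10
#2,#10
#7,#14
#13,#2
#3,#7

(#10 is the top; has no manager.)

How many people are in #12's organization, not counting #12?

5

#12 directly manages #14. Under #14: #1, #8, #7, #3 (4). That's 5 in total.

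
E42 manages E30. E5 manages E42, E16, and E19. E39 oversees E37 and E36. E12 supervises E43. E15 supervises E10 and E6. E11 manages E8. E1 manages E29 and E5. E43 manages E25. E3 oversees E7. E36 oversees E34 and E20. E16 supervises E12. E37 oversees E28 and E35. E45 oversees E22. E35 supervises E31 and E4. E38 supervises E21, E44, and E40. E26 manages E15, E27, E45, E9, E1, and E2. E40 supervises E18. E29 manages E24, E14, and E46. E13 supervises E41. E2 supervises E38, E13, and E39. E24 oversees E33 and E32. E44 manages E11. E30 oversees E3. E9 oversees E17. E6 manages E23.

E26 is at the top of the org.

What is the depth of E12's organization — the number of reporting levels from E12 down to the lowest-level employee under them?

2

The longest chain under E12 runs E12 → E43 → E25, which is 2 levels below E12.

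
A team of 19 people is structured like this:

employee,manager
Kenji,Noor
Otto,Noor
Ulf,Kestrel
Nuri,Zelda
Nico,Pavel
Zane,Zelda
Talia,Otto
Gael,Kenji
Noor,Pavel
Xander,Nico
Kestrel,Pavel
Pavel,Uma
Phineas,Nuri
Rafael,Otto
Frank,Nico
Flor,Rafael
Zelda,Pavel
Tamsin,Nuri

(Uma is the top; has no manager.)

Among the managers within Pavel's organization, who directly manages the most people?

Pavel

Direct-report counts within Pavel's organization: Pavel has 4; Kestrel has 1; Nico has 2; Zelda has 2; Nuri has 2; Noor has 2; Kenji has 1; Otto has 2; Rafael has 1. The largest is 4, held by Pavel.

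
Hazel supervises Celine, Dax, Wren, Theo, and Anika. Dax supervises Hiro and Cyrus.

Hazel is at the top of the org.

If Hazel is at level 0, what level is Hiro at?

Chain from Hiro up to Hazel: Hiro → Dax → Hazel. That is 2 steps up, so Hiro is 2 levels below Hazel.

2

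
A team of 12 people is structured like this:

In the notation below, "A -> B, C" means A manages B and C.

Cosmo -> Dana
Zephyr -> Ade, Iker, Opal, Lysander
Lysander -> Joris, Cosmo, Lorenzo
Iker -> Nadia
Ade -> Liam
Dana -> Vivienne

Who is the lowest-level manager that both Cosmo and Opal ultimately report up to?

Zephyr

Cosmo's chain of managers is Lysander, Zephyr. Opal's chain of managers is Zephyr. The first manager that appears in both chains is Zephyr.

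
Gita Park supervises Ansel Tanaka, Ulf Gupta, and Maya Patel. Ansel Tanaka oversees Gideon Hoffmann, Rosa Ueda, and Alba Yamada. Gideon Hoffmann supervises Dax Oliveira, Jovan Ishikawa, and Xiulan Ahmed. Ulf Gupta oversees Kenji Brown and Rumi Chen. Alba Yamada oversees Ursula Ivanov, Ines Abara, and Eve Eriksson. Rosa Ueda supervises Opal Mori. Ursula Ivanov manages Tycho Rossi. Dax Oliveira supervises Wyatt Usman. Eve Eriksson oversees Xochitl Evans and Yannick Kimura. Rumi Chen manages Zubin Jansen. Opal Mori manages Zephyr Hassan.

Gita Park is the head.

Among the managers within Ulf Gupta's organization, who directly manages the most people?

Ulf Gupta

Direct-report counts within Ulf Gupta's organization: Ulf Gupta has 2; Rumi Chen has 1. The largest is 2, held by Ulf Gupta.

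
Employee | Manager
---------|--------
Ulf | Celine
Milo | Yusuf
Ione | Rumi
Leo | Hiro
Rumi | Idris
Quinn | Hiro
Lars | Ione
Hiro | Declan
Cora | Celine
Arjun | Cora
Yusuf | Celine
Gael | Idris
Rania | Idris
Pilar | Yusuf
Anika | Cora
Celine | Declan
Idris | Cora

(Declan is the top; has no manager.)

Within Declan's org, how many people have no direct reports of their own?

10

The people in Declan's organization with no one reporting to them are Leo, Quinn, Ulf, Milo, Pilar, Arjun, Anika, Rania, Gael, Lars. That is 10.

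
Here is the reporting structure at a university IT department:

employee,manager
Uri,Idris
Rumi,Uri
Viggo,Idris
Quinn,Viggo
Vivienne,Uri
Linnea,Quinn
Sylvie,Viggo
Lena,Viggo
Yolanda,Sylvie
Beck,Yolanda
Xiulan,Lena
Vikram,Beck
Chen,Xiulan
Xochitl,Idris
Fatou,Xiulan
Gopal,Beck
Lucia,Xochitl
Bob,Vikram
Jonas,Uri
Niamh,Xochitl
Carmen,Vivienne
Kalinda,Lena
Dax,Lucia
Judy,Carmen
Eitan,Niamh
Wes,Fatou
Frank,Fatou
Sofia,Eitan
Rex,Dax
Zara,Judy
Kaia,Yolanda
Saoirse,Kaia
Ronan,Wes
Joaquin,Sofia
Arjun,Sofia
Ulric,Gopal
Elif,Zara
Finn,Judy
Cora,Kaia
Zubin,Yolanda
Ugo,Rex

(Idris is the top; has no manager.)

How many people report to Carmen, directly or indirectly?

4

Carmen directly manages Judy. Under Judy: Finn, Zara, Elif (3). That's 4 in total.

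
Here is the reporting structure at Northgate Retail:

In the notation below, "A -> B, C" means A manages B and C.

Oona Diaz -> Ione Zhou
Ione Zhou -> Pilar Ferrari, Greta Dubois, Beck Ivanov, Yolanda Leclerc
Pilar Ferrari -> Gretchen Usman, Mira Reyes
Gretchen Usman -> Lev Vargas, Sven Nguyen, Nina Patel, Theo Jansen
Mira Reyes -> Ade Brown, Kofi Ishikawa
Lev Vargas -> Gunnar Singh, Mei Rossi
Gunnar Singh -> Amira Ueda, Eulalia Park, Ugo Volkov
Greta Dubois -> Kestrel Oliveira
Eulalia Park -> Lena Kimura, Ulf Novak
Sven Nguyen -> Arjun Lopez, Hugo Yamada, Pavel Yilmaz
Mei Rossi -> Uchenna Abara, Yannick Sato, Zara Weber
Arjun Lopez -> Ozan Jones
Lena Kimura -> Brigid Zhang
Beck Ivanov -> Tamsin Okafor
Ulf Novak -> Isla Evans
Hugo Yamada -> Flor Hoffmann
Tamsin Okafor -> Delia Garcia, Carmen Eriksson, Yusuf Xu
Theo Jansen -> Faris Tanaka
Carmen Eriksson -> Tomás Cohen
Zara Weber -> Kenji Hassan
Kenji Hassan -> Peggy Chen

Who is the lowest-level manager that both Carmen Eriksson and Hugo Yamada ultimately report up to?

Carmen Eriksson's chain of managers is Tamsin Okafor, Beck Ivanov, Ione Zhou, Oona Diaz. Hugo Yamada's chain of managers is Sven Nguyen, Gretchen Usman, Pilar Ferrari, Ione Zhou, Oona Diaz. The first manager that appears in both chains is Ione Zhou.

Ione Zhou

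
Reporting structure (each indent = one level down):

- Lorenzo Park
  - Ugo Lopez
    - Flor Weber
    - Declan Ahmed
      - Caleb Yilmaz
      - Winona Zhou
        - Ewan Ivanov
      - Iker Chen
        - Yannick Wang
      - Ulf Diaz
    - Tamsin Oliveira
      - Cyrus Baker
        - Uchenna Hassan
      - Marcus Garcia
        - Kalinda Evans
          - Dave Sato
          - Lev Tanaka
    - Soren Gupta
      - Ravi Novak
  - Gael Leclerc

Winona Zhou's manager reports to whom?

Ugo Lopez

Winona Zhou reports to Declan Ahmed, and Declan Ahmed reports to Ugo Lopez. So Winona Zhou's skip-level manager is Ugo Lopez.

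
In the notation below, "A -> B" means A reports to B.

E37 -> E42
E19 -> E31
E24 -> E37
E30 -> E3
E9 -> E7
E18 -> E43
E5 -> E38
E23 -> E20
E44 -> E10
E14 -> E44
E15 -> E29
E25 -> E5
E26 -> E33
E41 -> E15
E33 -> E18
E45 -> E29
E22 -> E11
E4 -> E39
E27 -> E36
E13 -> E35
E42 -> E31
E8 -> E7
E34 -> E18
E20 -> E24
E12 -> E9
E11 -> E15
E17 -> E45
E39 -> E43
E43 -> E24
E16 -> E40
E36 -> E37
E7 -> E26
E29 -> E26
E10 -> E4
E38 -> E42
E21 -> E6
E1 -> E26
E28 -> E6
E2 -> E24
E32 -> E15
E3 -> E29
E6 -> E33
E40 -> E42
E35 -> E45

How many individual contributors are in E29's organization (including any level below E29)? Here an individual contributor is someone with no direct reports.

6

The people in E29's organization with no one reporting to them are E30, E17, E13, E41, E32, E22. That is 6.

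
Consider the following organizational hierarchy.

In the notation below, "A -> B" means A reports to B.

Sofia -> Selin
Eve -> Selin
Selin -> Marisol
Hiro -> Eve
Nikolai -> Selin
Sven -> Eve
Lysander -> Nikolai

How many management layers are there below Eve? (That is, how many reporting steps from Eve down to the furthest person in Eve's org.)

1

The longest chain under Eve runs Eve → Hiro, which is 1 level below Eve.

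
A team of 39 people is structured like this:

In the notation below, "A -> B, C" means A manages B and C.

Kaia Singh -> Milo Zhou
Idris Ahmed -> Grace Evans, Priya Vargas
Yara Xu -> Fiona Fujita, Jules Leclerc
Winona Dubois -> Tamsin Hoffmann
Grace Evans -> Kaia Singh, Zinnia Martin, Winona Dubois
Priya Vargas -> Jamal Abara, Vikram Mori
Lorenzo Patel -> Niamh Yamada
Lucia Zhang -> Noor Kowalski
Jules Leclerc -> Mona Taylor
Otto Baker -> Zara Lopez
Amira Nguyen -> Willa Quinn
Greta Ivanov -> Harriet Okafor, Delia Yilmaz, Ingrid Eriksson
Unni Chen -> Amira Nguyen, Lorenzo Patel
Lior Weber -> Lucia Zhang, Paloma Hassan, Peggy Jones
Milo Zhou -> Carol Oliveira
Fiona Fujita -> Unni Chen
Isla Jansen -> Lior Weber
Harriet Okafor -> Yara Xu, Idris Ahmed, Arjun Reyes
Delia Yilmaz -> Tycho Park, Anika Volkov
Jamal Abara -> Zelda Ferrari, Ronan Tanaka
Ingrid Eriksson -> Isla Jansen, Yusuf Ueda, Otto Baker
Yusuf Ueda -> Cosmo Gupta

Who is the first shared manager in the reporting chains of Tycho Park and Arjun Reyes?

Greta Ivanov

Tycho Park's chain of managers is Delia Yilmaz, Greta Ivanov. Arjun Reyes's chain of managers is Harriet Okafor, Greta Ivanov. The first manager that appears in both chains is Greta Ivanov.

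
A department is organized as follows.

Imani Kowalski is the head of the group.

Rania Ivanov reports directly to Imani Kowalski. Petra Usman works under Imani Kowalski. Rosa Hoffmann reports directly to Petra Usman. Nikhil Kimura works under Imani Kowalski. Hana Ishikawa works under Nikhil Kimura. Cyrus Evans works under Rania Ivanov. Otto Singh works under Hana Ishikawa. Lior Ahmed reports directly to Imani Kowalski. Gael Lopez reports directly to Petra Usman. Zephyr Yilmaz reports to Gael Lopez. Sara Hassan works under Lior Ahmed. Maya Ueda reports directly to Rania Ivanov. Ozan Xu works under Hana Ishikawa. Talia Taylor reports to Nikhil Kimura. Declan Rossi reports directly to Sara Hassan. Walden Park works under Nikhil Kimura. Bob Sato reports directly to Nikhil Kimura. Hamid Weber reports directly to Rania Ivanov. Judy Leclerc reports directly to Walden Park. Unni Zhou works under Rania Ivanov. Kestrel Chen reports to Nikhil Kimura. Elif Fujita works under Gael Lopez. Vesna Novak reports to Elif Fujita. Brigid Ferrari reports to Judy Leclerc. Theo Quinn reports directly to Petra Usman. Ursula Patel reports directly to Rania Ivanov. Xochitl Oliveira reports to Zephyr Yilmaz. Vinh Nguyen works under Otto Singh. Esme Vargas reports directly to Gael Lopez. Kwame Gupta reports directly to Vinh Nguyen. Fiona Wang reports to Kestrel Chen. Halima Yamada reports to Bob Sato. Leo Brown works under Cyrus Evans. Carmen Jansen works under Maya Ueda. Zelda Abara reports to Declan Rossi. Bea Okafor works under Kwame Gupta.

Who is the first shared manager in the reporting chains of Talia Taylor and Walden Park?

Nikhil Kimura

Talia Taylor's chain of managers is Nikhil Kimura, Imani Kowalski. Walden Park's chain of managers is Nikhil Kimura, Imani Kowalski. The first manager that appears in both chains is Nikhil Kimura.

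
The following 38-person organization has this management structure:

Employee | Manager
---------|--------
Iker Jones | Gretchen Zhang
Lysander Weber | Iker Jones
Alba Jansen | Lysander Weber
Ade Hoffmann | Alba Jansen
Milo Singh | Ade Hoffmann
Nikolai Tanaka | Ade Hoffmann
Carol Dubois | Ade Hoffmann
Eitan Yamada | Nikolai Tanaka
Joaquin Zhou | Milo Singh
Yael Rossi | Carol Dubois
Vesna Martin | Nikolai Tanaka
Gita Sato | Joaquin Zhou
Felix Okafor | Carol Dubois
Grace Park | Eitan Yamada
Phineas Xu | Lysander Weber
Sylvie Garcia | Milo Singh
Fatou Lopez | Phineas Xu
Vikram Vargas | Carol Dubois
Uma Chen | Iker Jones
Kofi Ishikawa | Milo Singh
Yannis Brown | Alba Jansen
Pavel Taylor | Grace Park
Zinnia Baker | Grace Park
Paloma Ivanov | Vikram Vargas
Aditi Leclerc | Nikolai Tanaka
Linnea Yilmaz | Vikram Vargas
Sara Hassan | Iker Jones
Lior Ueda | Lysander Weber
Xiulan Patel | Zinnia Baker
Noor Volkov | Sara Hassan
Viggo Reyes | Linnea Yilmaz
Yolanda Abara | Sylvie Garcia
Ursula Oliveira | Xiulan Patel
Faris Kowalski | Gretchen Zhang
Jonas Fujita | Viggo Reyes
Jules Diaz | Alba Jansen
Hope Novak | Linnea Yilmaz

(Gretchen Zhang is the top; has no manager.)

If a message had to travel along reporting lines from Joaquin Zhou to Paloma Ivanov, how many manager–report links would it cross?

5

Joaquin Zhou is 2 levels below Ade Hoffmann, and Paloma Ivanov is 3 levels below Ade Hoffmann (their lowest common manager). The shortest path runs up from Joaquin Zhou to Ade Hoffmann and back down to Paloma Ivanov: 2 + 3 = 5 links.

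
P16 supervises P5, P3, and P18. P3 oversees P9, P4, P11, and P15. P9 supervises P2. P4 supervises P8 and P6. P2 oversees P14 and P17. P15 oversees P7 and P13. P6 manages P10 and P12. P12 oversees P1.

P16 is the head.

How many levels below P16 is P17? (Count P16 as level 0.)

Chain from P17 up to P16: P17 → P2 → P9 → P3 → P16. That is 4 steps up, so P17 is 4 levels below P16.

4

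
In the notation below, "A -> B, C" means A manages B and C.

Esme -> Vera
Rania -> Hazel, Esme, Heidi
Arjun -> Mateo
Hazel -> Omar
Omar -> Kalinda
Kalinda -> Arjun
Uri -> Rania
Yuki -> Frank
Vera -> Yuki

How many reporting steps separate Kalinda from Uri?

4

Chain from Kalinda up to Uri: Kalinda → Omar → Hazel → Rania → Uri. That is 4 steps up, so Kalinda is 4 levels below Uri.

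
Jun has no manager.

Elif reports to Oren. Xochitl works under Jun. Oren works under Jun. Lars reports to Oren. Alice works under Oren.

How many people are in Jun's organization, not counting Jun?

5

Jun directly manages Oren, Xochitl. Under Oren: Alice, Elif, Lars (3). Xochitl has no reports. So Jun's organization is 2 direct reports plus everyone under them: 4 + 1 = 5.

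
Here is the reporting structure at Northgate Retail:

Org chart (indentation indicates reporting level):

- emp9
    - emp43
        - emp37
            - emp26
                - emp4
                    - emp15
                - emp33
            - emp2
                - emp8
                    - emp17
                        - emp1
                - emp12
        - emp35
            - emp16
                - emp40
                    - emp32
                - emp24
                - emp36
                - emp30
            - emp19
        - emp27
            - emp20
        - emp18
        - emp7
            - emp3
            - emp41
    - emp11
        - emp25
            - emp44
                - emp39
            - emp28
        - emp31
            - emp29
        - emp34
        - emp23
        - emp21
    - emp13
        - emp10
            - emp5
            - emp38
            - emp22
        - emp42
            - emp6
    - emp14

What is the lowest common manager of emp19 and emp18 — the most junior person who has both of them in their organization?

emp43

emp19's chain of managers is emp35, emp43, emp9. emp18's chain of managers is emp43, emp9. The first manager that appears in both chains is emp43.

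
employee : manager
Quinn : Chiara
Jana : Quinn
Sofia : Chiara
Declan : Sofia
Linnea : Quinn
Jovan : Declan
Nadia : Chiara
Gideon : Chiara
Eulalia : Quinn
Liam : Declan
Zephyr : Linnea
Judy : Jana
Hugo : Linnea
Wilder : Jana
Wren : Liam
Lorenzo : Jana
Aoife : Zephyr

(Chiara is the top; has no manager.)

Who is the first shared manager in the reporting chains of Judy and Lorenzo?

Jana

Judy's chain of managers is Jana, Quinn, Chiara. Lorenzo's chain of managers is Jana, Quinn, Chiara. The first manager that appears in both chains is Jana.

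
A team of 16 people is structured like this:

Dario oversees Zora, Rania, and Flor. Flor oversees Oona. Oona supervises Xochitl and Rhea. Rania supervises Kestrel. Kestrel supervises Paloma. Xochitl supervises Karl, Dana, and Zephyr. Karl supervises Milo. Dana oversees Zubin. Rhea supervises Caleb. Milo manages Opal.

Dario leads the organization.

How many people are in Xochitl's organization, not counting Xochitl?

6

Xochitl directly manages Karl, Dana, Zephyr. Under Karl: Milo, Opal (2). Under Dana: Zubin (1). Zephyr has no reports. So Xochitl's organization is 3 direct reports plus everyone under them: 3 + 2 + 1 = 6.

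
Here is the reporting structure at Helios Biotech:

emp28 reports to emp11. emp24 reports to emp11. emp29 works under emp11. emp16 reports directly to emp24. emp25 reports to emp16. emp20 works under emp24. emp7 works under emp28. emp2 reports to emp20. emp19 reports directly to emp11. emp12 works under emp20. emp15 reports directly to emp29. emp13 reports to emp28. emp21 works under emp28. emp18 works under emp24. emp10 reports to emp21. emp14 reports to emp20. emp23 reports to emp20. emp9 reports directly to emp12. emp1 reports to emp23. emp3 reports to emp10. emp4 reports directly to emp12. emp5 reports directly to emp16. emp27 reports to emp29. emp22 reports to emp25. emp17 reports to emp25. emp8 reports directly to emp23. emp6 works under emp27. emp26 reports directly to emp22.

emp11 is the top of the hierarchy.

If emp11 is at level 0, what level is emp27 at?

Chain from emp27 up to emp11: emp27 → emp29 → emp11. That is 2 steps up, so emp27 is 2 levels below emp11.

2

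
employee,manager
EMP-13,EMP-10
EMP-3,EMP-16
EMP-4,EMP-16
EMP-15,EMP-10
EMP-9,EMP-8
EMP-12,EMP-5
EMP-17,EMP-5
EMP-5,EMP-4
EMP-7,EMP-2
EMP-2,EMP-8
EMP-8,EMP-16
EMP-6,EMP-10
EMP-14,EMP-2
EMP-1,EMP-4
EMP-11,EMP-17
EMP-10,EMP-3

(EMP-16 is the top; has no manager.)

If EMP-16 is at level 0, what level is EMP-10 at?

2

Chain from EMP-10 up to EMP-16: EMP-10 → EMP-3 → EMP-16. That is 2 steps up, so EMP-10 is 2 levels below EMP-16.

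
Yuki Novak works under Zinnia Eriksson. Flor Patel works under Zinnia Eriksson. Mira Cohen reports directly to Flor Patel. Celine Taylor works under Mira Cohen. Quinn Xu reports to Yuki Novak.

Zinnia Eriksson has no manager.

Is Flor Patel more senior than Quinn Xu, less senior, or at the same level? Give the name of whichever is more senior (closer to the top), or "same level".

Flor Patel is 1 level below Zinnia Eriksson; Quinn Xu is 2. Flor Patel is higher.

Flor Patel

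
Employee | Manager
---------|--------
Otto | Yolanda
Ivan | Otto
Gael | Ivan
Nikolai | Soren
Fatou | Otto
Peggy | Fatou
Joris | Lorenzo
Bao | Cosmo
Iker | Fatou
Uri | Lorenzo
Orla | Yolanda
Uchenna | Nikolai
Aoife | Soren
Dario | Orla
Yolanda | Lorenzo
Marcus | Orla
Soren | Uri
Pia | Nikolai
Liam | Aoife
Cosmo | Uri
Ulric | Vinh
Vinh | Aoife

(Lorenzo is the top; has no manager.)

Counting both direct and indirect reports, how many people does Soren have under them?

7

Soren directly manages Nikolai, Aoife. Under Nikolai: Pia, Uchenna (2). Under Aoife: Vinh, Ulric, Liam (3). So Soren's organization is 2 direct reports plus everyone under them: 3 + 4 = 7.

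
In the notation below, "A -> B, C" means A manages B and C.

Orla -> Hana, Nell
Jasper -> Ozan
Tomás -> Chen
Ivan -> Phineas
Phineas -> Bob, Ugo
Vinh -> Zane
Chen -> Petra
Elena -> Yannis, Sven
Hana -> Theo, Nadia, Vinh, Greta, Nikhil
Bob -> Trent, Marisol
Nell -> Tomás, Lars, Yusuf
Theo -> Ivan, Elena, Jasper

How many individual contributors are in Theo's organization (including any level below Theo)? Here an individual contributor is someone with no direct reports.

6

The people in Theo's organization with no one reporting to them are Ozan, Sven, Yannis, Ugo, Marisol, Trent. That is 6.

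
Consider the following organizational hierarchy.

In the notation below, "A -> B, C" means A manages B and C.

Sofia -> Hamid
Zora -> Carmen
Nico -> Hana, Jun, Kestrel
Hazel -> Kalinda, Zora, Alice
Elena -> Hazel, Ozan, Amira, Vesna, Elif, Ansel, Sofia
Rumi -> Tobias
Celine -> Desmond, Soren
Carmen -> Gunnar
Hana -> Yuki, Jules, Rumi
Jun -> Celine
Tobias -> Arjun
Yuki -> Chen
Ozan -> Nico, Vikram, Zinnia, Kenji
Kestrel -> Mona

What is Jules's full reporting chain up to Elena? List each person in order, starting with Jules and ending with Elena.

Jules reports to Hana. Hana reports to Nico. Nico reports to Ozan. Ozan reports to Elena. Elena is at the top.

Jules -> Hana -> Nico -> Ozan -> Elena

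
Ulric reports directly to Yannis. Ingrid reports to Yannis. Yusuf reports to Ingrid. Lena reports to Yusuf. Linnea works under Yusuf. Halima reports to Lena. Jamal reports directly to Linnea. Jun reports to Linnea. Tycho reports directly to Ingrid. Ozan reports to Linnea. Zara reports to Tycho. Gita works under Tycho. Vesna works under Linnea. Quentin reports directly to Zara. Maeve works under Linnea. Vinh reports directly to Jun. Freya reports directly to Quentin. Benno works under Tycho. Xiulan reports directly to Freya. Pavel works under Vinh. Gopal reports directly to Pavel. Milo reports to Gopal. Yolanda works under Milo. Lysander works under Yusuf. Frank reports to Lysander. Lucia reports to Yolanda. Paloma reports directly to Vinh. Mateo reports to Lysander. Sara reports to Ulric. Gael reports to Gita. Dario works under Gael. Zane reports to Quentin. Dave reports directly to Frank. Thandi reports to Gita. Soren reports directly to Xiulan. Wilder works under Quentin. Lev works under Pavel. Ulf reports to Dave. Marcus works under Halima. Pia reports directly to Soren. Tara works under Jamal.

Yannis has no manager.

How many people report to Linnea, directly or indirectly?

14

Linnea directly manages Jamal, Jun, Ozan, Vesna, Maeve. Under Jamal: Tara (1). Under Jun: Vinh, Paloma, Pavel, Lev, Gopal, Milo, Yolanda, Lucia (8). Ozan has no reports. Vesna has no reports. Maeve has no reports. So Linnea's organization is 5 direct reports plus everyone under them: 2 + 9 + 1 + 1 + 1 = 14.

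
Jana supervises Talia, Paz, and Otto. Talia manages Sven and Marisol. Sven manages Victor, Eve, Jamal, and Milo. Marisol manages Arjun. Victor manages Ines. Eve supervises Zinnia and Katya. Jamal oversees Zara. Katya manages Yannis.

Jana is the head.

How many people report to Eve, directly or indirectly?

3

Eve directly manages Zinnia, Katya. Zinnia has no reports. Under Katya: Yannis (1). So Eve's organization is 2 direct reports plus everyone under them: 1 + 2 = 3.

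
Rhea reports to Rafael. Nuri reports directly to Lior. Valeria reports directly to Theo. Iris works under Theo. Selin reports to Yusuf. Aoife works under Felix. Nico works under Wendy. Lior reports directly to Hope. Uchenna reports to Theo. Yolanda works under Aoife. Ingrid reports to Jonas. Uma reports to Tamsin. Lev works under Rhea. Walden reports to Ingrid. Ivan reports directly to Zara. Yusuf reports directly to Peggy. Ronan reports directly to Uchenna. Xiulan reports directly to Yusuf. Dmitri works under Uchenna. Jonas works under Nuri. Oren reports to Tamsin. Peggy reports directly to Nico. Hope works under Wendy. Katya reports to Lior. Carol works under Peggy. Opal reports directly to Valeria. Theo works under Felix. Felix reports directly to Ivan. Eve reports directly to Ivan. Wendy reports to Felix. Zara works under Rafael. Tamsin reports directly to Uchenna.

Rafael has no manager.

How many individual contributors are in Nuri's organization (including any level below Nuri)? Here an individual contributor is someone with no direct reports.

The only person in Nuri's organization with no one reporting to them is Walden. That is 1.

1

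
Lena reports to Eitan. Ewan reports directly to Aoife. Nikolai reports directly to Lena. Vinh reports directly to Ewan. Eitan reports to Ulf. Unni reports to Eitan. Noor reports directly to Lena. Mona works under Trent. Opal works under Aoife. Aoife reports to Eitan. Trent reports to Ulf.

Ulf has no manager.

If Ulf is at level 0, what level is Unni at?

Chain from Unni up to Ulf: Unni → Eitan → Ulf. That is 2 steps up, so Unni is 2 levels below Ulf.

2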